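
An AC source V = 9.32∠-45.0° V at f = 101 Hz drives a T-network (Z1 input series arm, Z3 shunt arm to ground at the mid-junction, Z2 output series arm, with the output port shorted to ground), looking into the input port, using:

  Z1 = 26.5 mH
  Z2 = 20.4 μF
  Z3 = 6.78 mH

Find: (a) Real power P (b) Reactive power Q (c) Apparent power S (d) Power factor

Step 1 — Angular frequency: ω = 2π·f = 2π·101 = 634.6 rad/s.
Step 2 — Component impedances:
  Z1: Z = jωL = j·634.6·0.0265 = 0 + j16.82 Ω
  Z2: Z = 1/(jωC) = -j/(ω·C) = 0 - j77.24 Ω
  Z3: Z = jωL = j·634.6·0.00678 = 0 + j4.303 Ω
Step 3 — With the output port shorted to ground, the output series arm Z2 runs from the junction to ground; the shunt arm Z3 also runs from the junction to ground. They appear in parallel: Z3 || Z2 = 0 + j4.556 Ω.
Step 4 — Series with input arm Z1: Z_in = Z1 + (Z3 || Z2) = 0 + j21.37 Ω = 21.37∠90.0° Ω.
Step 5 — Source phasor: V = 9.32∠-45.0° V = 6.59 - j6.59 V.
Step 6 — Current: I = V / Z = -0.3083 - j0.3083 A = 0.4361∠-135.0° A.
Step 7 — Complex power: S = V·I* = 0 + j4.064 VA.
Step 8 — Real power: P = Re(S) = 0 W.
Step 9 — Reactive power: Q = Im(S) = 4.064 VAR.
Step 10 — Apparent power: |S| = 4.064 VA.
Step 11 — Power factor: PF = P/|S| = 0 (lagging).

(a) P = 0 W  (b) Q = 4.064 VAR  (c) S = 4.064 VA  (d) PF = 0 (lagging)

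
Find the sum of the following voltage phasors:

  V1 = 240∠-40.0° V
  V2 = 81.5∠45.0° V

Step 1 — Convert each phasor to rectangular form:
  V1 = 240·(cos(-40.0°) + j·sin(-40.0°)) = 183.9 - j154.3 V
  V2 = 81.5·(cos(45.0°) + j·sin(45.0°)) = 57.63 + j57.63 V
Step 2 — Sum components: V_total = 241.5 - j96.64 V.
Step 3 — Convert to polar: |V_total| = 260.1 V, ∠V_total = -21.8°.

V_total = 260.1∠-21.8° V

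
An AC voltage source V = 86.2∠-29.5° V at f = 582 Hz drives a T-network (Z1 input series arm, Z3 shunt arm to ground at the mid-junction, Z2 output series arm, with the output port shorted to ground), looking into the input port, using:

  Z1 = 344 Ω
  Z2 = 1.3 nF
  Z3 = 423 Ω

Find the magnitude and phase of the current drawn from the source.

Step 1 — Angular frequency: ω = 2π·f = 2π·582 = 3657 rad/s.
Step 2 — Component impedances:
  Z1: Z = R = 344 Ω
  Z2: Z = 1/(jωC) = -j/(ω·C) = 0 - j2.104e+05 Ω
  Z3: Z = R = 423 Ω
Step 3 — With the output port shorted to ground, the output series arm Z2 runs from the junction to ground; the shunt arm Z3 also runs from the junction to ground. They appear in parallel: Z3 || Z2 = 423 - j0.8506 Ω.
Step 4 — Series with input arm Z1: Z_in = Z1 + (Z3 || Z2) = 767 - j0.8506 Ω = 767∠-0.1° Ω.
Step 5 — Source phasor: V = 86.2∠-29.5° V = 75.02 - j42.45 V.
Step 6 — Ohm's law: I = V / Z_total = (75.02 - j42.45) / (767 - j0.8506) = 0.09788 - j0.05523 A.
Step 7 — Convert to polar: |I| = 0.1124 A, ∠I = -29.4°.

I = 0.1124∠-29.4° A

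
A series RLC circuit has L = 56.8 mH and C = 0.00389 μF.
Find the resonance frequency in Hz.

Step 1 — Resonance condition Im(Z)=0 gives ω₀ = 1/√(LC).
Step 2 — ω₀ = 1/√(0.0568·3.89e-09) = 6.727e+04 rad/s.
Step 3 — f₀ = ω₀/(2π) = 1.071e+04 Hz.

f₀ = 1.071e+04 Hz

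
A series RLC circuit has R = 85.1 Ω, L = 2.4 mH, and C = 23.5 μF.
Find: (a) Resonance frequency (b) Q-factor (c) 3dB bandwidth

Step 1 — Resonance condition Im(Z)=0 gives ω₀ = 1/√(LC).
Step 2 — ω₀ = 1/√(0.0024·2.35e-05) = 4211 rad/s.
Step 3 — f₀ = ω₀/(2π) = 670.2 Hz.
Step 4 — Series Q: Q = ω₀L/R = 4211·0.0024/85.1 = 0.1188.
Step 5 — 3dB bandwidth: Δω = ω₀/Q = 3.546e+04 rad/s; BW = Δω/(2π) = 5643 Hz.

(a) f₀ = 670.2 Hz  (b) Q = 0.1188  (c) BW = 5643 Hz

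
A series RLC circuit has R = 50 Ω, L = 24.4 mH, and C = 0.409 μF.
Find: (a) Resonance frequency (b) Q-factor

Step 1 — Resonance condition Im(Z)=0 gives ω₀ = 1/√(LC).
Step 2 — ω₀ = 1/√(0.0244·4.09e-07) = 1.001e+04 rad/s.
Step 3 — f₀ = ω₀/(2π) = 1593 Hz.
Step 4 — Series Q: Q = ω₀L/R = 1.001e+04·0.0244/50 = 4.885.

(a) f₀ = 1593 Hz  (b) Q = 4.885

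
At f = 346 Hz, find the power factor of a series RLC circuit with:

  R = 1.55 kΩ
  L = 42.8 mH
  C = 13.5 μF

Step 1 — Angular frequency: ω = 2π·f = 2π·346 = 2174 rad/s.
Step 2 — Component impedances:
  R: Z = R = 1550 Ω
  L: Z = jωL = j·2174·0.0428 = 0 + j93.05 Ω
  C: Z = 1/(jωC) = -j/(ω·C) = 0 - j34.07 Ω
Step 3 — Series combination: Z_total = R + L + C = 1550 + j58.97 Ω = 1551∠2.2° Ω.
Step 4 — Power factor: PF = cos(φ) = Re(Z)/|Z| = 1550/1551.1 = 0.9993.
Step 5 — Type: Im(Z) = 58.97 ⇒ lagging (phase φ = 2.2°).

PF = 0.9993 (lagging, φ = 2.2°)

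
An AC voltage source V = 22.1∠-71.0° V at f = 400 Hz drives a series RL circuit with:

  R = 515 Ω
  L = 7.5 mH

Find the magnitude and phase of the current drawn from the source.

Step 1 — Angular frequency: ω = 2π·f = 2π·400 = 2513 rad/s.
Step 2 — Component impedances:
  R: Z = R = 515 Ω
  L: Z = jωL = j·2513·0.0075 = 0 + j18.85 Ω
Step 3 — Series combination: Z_total = R + L = 515 + j18.85 Ω = 515.3∠2.1° Ω.
Step 4 — Source phasor: V = 22.1∠-71.0° V = 7.195 - j20.9 V.
Step 5 — Ohm's law: I = V / Z_total = (7.195 - j20.9) / (515 + j18.85) = 0.01247 - j0.04103 A.
Step 6 — Convert to polar: |I| = 0.04288 A, ∠I = -73.1°.

I = 0.04288∠-73.1° A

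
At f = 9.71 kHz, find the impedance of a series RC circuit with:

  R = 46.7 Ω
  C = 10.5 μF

Step 1 — Angular frequency: ω = 2π·f = 2π·9710 = 6.101e+04 rad/s.
Step 2 — Component impedances:
  R: Z = R = 46.7 Ω
  C: Z = 1/(jωC) = -j/(ω·C) = 0 - j1.561 Ω
Step 3 — Series combination: Z_total = R + C = 46.7 - j1.561 Ω = 46.73∠-1.9° Ω.

Z = 46.7 - j1.561 Ω = 46.73∠-1.9° Ω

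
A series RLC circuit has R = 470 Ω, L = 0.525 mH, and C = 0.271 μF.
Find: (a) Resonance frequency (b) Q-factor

Step 1 — Resonance condition Im(Z)=0 gives ω₀ = 1/√(LC).
Step 2 — ω₀ = 1/√(0.000525·2.71e-07) = 8.384e+04 rad/s.
Step 3 — f₀ = ω₀/(2π) = 1.334e+04 Hz.
Step 4 — Series Q: Q = ω₀L/R = 8.384e+04·0.000525/470 = 0.09365.

(a) f₀ = 1.334e+04 Hz  (b) Q = 0.09365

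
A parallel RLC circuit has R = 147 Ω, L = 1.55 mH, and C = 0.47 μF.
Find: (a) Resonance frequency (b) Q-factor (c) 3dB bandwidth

Step 1 — Resonance: ω₀ = 1/√(LC) = 1/√(0.00155·4.7e-07) = 3.705e+04 rad/s.
Step 2 — f₀ = ω₀/(2π) = 5897 Hz.
Step 3 — Parallel Q: Q = R/(ω₀L) = 147/(3.705e+04·0.00155) = 2.56.
Step 4 — Bandwidth: Δω = ω₀/Q = 1.447e+04 rad/s; BW = Δω/(2π) = 2304 Hz.

(a) f₀ = 5897 Hz  (b) Q = 2.56  (c) BW = 2304 Hz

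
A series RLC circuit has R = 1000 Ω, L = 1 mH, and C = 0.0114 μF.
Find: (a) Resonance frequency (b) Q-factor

Step 1 — Resonance condition Im(Z)=0 gives ω₀ = 1/√(LC).
Step 2 — ω₀ = 1/√(0.001·1.14e-08) = 2.962e+05 rad/s.
Step 3 — f₀ = ω₀/(2π) = 4.714e+04 Hz.
Step 4 — Series Q: Q = ω₀L/R = 2.962e+05·0.001/1000 = 0.2962.

(a) f₀ = 4.714e+04 Hz  (b) Q = 0.2962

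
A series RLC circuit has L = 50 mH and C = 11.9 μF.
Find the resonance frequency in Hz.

Step 1 — Resonance condition Im(Z)=0 gives ω₀ = 1/√(LC).
Step 2 — ω₀ = 1/√(0.05·1.19e-05) = 1296 rad/s.
Step 3 — f₀ = ω₀/(2π) = 206.3 Hz.

f₀ = 206.3 Hz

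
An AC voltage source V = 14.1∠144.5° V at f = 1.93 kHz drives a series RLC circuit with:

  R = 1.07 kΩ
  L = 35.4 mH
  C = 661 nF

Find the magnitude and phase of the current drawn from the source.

Step 1 — Angular frequency: ω = 2π·f = 2π·1930 = 1.213e+04 rad/s.
Step 2 — Component impedances:
  R: Z = R = 1070 Ω
  L: Z = jωL = j·1.213e+04·0.0354 = 0 + j429.3 Ω
  C: Z = 1/(jωC) = -j/(ω·C) = 0 - j124.8 Ω
Step 3 — Series combination: Z_total = R + L + C = 1070 + j304.5 Ω = 1112∠15.9° Ω.
Step 4 — Source phasor: V = 14.1∠144.5° V = -11.48 + j8.188 V.
Step 5 — Ohm's law: I = V / Z_total = (-11.48 + j8.188) / (1070 + j304.5) = -0.00791 + j0.009903 A.
Step 6 — Convert to polar: |I| = 0.01267 A, ∠I = 128.6°.

I = 0.01267∠128.6° A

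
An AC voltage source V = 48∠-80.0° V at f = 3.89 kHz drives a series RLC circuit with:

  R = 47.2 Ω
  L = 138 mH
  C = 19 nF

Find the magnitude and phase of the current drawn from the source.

Step 1 — Angular frequency: ω = 2π·f = 2π·3890 = 2.444e+04 rad/s.
Step 2 — Component impedances:
  R: Z = R = 47.2 Ω
  L: Z = jωL = j·2.444e+04·0.138 = 0 + j3373 Ω
  C: Z = 1/(jωC) = -j/(ω·C) = 0 - j2153 Ω
Step 3 — Series combination: Z_total = R + L + C = 47.2 + j1220 Ω = 1220∠87.8° Ω.
Step 4 — Source phasor: V = 48∠-80.0° V = 8.335 - j47.27 V.
Step 5 — Ohm's law: I = V / Z_total = (8.335 - j47.27) / (47.2 + j1220) = -0.03844 - j0.008322 A.
Step 6 — Convert to polar: |I| = 0.03933 A, ∠I = -167.8°.

I = 0.03933∠-167.8° A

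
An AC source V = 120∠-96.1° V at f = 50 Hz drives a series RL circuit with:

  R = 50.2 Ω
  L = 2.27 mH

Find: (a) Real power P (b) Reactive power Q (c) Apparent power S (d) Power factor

Step 1 — Angular frequency: ω = 2π·f = 2π·50 = 314.2 rad/s.
Step 2 — Component impedances:
  R: Z = R = 50.2 Ω
  L: Z = jωL = j·314.2·0.00227 = 0 + j0.7131 Ω
Step 3 — Series combination: Z_total = R + L = 50.2 + j0.7131 Ω = 50.21∠0.8° Ω.
Step 4 — Source phasor: V = 120∠-96.1° V = -12.75 - j119.3 V.
Step 5 — Current: I = V / Z = -0.2877 - j2.373 A = 2.39∠-96.9° A.
Step 6 — Complex power: S = V·I* = 286.8 + j4.074 VA.
Step 7 — Real power: P = Re(S) = 286.8 W.
Step 8 — Reactive power: Q = Im(S) = 4.074 VAR.
Step 9 — Apparent power: |S| = 286.8 VA.
Step 10 — Power factor: PF = P/|S| = 0.9999 (lagging).

(a) P = 286.8 W  (b) Q = 4.074 VAR  (c) S = 286.8 VA  (d) PF = 0.9999 (lagging)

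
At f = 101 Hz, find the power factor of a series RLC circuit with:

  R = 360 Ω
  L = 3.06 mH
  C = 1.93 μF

Step 1 — Angular frequency: ω = 2π·f = 2π·101 = 634.6 rad/s.
Step 2 — Component impedances:
  R: Z = R = 360 Ω
  L: Z = jωL = j·634.6·0.00306 = 0 + j1.942 Ω
  C: Z = 1/(jωC) = -j/(ω·C) = 0 - j816.5 Ω
Step 3 — Series combination: Z_total = R + L + C = 360 - j814.5 Ω = 890.5∠-66.2° Ω.
Step 4 — Power factor: PF = cos(φ) = Re(Z)/|Z| = 360/890.54 = 0.4042.
Step 5 — Type: Im(Z) = -814.5 ⇒ leading (phase φ = -66.2°).

PF = 0.4042 (leading, φ = -66.2°)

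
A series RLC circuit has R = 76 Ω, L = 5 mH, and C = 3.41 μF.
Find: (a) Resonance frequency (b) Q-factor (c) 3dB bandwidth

Step 1 — Resonance condition Im(Z)=0 gives ω₀ = 1/√(LC).
Step 2 — ω₀ = 1/√(0.005·3.41e-06) = 7658 rad/s.
Step 3 — f₀ = ω₀/(2π) = 1219 Hz.
Step 4 — Series Q: Q = ω₀L/R = 7658·0.005/76 = 0.5038.
Step 5 — 3dB bandwidth: Δω = ω₀/Q = 1.52e+04 rad/s; BW = Δω/(2π) = 2419 Hz.

(a) f₀ = 1219 Hz  (b) Q = 0.5038  (c) BW = 2419 Hz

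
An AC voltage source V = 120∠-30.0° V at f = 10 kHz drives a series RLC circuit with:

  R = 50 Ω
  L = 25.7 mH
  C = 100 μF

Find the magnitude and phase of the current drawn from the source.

Step 1 — Angular frequency: ω = 2π·f = 2π·1e+04 = 6.283e+04 rad/s.
Step 2 — Component impedances:
  R: Z = R = 50 Ω
  L: Z = jωL = j·6.283e+04·0.0257 = 0 + j1615 Ω
  C: Z = 1/(jωC) = -j/(ω·C) = 0 - j0.1592 Ω
Step 3 — Series combination: Z_total = R + L + C = 50 + j1615 Ω = 1615∠88.2° Ω.
Step 4 — Source phasor: V = 120∠-30.0° V = 103.9 - j60 V.
Step 5 — Ohm's law: I = V / Z_total = (103.9 - j60) / (50 + j1615) = -0.03513 - j0.06545 A.
Step 6 — Convert to polar: |I| = 0.07429 A, ∠I = -118.2°.

I = 0.07429∠-118.2° A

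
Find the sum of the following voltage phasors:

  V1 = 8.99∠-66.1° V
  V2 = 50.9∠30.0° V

Step 1 — Convert each phasor to rectangular form:
  V1 = 8.99·(cos(-66.1°) + j·sin(-66.1°)) = 3.642 - j8.219 V
  V2 = 50.9·(cos(30.0°) + j·sin(30.0°)) = 44.08 + j25.45 V
Step 2 — Sum components: V_total = 47.72 + j17.23 V.
Step 3 — Convert to polar: |V_total| = 50.74 V, ∠V_total = 19.9°.

V_total = 50.74∠19.9° V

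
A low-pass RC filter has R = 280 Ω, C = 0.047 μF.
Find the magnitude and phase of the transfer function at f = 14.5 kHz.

Step 1 — Angular frequency: ω = 2π·1.45e+04 = 9.111e+04 rad/s.
Step 2 — Transfer function: H(jω) = 1/(1 + jωRC).
Step 3 — Denominator: 1 + jωRC = 1 + j·9.111e+04·280·4.7e-08 = 1 + j1.199.
Step 4 — H = 0.4103 - j0.4919.
Step 5 — Magnitude: |H| = 0.6405 (-3.9 dB); phase: φ = -50.2°.

|H| = 0.6405 (-3.9 dB), φ = -50.2°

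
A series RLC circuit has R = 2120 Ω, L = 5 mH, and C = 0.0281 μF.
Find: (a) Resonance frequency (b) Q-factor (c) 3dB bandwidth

Step 1 — Resonance condition Im(Z)=0 gives ω₀ = 1/√(LC).
Step 2 — ω₀ = 1/√(0.005·2.81e-08) = 8.436e+04 rad/s.
Step 3 — f₀ = ω₀/(2π) = 1.343e+04 Hz.
Step 4 — Series Q: Q = ω₀L/R = 8.436e+04·0.005/2120 = 0.199.
Step 5 — 3dB bandwidth: Δω = ω₀/Q = 4.24e+05 rad/s; BW = Δω/(2π) = 6.748e+04 Hz.

(a) f₀ = 1.343e+04 Hz  (b) Q = 0.199  (c) BW = 6.748e+04 Hz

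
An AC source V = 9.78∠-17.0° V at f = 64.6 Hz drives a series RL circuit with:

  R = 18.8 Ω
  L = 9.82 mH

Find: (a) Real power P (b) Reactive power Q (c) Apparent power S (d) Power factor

Step 1 — Angular frequency: ω = 2π·f = 2π·64.6 = 405.9 rad/s.
Step 2 — Component impedances:
  R: Z = R = 18.8 Ω
  L: Z = jωL = j·405.9·0.00982 = 0 + j3.986 Ω
Step 3 — Series combination: Z_total = R + L = 18.8 + j3.986 Ω = 19.22∠12.0° Ω.
Step 4 — Source phasor: V = 9.78∠-17.0° V = 9.353 - j2.859 V.
Step 5 — Current: I = V / Z = 0.4452 - j0.2465 A = 0.5089∠-29.0° A.
Step 6 — Complex power: S = V·I* = 4.869 + j1.032 VA.
Step 7 — Real power: P = Re(S) = 4.869 W.
Step 8 — Reactive power: Q = Im(S) = 1.032 VAR.
Step 9 — Apparent power: |S| = 4.977 VA.
Step 10 — Power factor: PF = P/|S| = 0.9783 (lagging).

(a) P = 4.869 W  (b) Q = 1.032 VAR  (c) S = 4.977 VA  (d) PF = 0.9783 (lagging)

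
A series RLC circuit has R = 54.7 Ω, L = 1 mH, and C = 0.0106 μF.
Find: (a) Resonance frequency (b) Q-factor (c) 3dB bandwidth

Step 1 — Resonance condition Im(Z)=0 gives ω₀ = 1/√(LC).
Step 2 — ω₀ = 1/√(0.001·1.06e-08) = 3.071e+05 rad/s.
Step 3 — f₀ = ω₀/(2π) = 4.888e+04 Hz.
Step 4 — Series Q: Q = ω₀L/R = 3.071e+05·0.001/54.7 = 5.615.
Step 5 — 3dB bandwidth: Δω = ω₀/Q = 5.47e+04 rad/s; BW = Δω/(2π) = 8706 Hz.

(a) f₀ = 4.888e+04 Hz  (b) Q = 5.615  (c) BW = 8706 Hz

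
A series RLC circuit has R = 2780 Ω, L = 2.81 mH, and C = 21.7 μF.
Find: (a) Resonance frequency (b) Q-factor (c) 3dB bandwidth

Step 1 — Resonance: ω₀ = 1/√(LC) = 1/√(0.00281·2.17e-05) = 4050 rad/s.
Step 2 — f₀ = ω₀/(2π) = 644.5 Hz.
Step 3 — Series Q: Q = ω₀L/R = 4050·0.00281/2780 = 0.004093.
Step 4 — Bandwidth: Δω = ω₀/Q = 9.893e+05 rad/s; BW = Δω/(2π) = 1.575e+05 Hz.

(a) f₀ = 644.5 Hz  (b) Q = 0.004093  (c) BW = 1.575e+05 Hz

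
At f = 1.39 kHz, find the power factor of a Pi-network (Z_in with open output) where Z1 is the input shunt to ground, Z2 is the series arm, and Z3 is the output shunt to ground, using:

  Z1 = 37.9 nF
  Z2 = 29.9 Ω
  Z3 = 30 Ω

Step 1 — Angular frequency: ω = 2π·f = 2π·1390 = 8734 rad/s.
Step 2 — Component impedances:
  Z1: Z = 1/(jωC) = -j/(ω·C) = 0 - j3021 Ω
  Z2: Z = R = 29.9 Ω
  Z3: Z = R = 30 Ω
Step 3 — With open output, the series arm Z2 and the output shunt Z3 appear in series to ground: Z2 + Z3 = 59.9 Ω.
Step 4 — Parallel with input shunt Z1: Z_in = Z1 || (Z2 + Z3) = 59.88 - j1.187 Ω = 59.89∠-1.1° Ω.
Step 5 — Power factor: PF = cos(φ) = Re(Z)/|Z| = 59.88/59.89 = 0.9998.
Step 6 — Type: Im(Z) = -1.187 ⇒ leading (phase φ = -1.1°).

PF = 0.9998 (leading, φ = -1.1°)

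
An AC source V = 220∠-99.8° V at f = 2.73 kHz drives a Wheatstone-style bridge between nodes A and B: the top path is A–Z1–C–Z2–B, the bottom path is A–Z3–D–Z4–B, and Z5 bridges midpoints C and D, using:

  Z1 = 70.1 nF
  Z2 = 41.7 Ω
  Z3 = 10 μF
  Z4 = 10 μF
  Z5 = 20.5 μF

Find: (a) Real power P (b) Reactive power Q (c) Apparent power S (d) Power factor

Step 1 — Angular frequency: ω = 2π·f = 2π·2730 = 1.715e+04 rad/s.
Step 2 — Component impedances:
  Z1: Z = 1/(jωC) = -j/(ω·C) = 0 - j831.6 Ω
  Z2: Z = R = 41.7 Ω
  Z3: Z = 1/(jωC) = -j/(ω·C) = 0 - j5.83 Ω
  Z4: Z = 1/(jωC) = -j/(ω·C) = 0 - j5.83 Ω
  Z5: Z = 1/(jωC) = -j/(ω·C) = 0 - j2.844 Ω
Step 3 — Bridge requires nodal analysis (the Z5 bridge couples midpoints C and D, so the two paths cannot be reduced to a simple series/parallel combination). Setting node B to ground and injecting 1 A at node A, the 3-node admittance system at A, C, D solves to V_A = Z_AB = 0.7866 - j11.46 Ω = 11.48∠-86.1° Ω.
Step 4 — Source phasor: V = 220∠-99.8° V = -37.45 - j216.8 V.
Step 5 — Current: I = V / Z = 18.61 - j4.547 A = 19.16∠-13.7° A.
Step 6 — Complex power: S = V·I* = 288.7 - j4205 VA.
Step 7 — Real power: P = Re(S) = 288.7 W.
Step 8 — Reactive power: Q = Im(S) = -4205 VAR.
Step 9 — Apparent power: |S| = 4215 VA.
Step 10 — Power factor: PF = P/|S| = 0.0685 (leading).

(a) P = 288.7 W  (b) Q = -4205 VAR  (c) S = 4215 VA  (d) PF = 0.0685 (leading)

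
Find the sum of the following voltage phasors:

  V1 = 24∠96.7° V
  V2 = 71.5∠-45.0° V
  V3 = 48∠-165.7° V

Step 1 — Convert each phasor to rectangular form:
  V1 = 24·(cos(96.7°) + j·sin(96.7°)) = -2.8 + j23.84 V
  V2 = 71.5·(cos(-45.0°) + j·sin(-45.0°)) = 50.56 - j50.56 V
  V3 = 48·(cos(-165.7°) + j·sin(-165.7°)) = -46.51 - j11.86 V
Step 2 — Sum components: V_total = 1.245 - j38.58 V.
Step 3 — Convert to polar: |V_total| = 38.6 V, ∠V_total = -88.2°.

V_total = 38.6∠-88.2° V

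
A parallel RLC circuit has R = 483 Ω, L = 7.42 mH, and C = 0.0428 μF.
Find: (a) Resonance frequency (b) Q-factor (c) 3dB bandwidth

Step 1 — Resonance: ω₀ = 1/√(LC) = 1/√(0.00742·4.28e-08) = 5.611e+04 rad/s.
Step 2 — f₀ = ω₀/(2π) = 8931 Hz.
Step 3 — Parallel Q: Q = R/(ω₀L) = 483/(5.611e+04·0.00742) = 1.16.
Step 4 — Bandwidth: Δω = ω₀/Q = 4.837e+04 rad/s; BW = Δω/(2π) = 7699 Hz.

(a) f₀ = 8931 Hz  (b) Q = 1.16  (c) BW = 7699 Hz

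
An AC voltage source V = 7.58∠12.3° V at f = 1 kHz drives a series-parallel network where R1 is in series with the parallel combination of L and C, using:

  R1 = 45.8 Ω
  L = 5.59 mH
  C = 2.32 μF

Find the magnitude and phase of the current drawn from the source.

Step 1 — Angular frequency: ω = 2π·f = 2π·1000 = 6283 rad/s.
Step 2 — Component impedances:
  R1: Z = R = 45.8 Ω
  L: Z = jωL = j·6283·0.00559 = 0 + j35.12 Ω
  C: Z = 1/(jωC) = -j/(ω·C) = 0 - j68.6 Ω
Step 3 — Parallel branch: L || C = 1/(1/L + 1/C) = 0 + j71.97 Ω.
Step 4 — Series with R1: Z_total = R1 + (L || C) = 45.8 + j71.97 Ω = 85.31∠57.5° Ω.
Step 5 — Source phasor: V = 7.58∠12.3° V = 7.406 + j1.615 V.
Step 6 — Ohm's law: I = V / Z_total = (7.406 + j1.615) / (45.8 + j71.97) = 0.06258 - j0.06308 A.
Step 7 — Convert to polar: |I| = 0.08885 A, ∠I = -45.2°.

I = 0.08885∠-45.2° A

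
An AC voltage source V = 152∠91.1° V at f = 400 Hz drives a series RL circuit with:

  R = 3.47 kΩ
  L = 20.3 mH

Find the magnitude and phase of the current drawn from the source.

Step 1 — Angular frequency: ω = 2π·f = 2π·400 = 2513 rad/s.
Step 2 — Component impedances:
  R: Z = R = 3470 Ω
  L: Z = jωL = j·2513·0.0203 = 0 + j51.02 Ω
Step 3 — Series combination: Z_total = R + L = 3470 + j51.02 Ω = 3470∠0.8° Ω.
Step 4 — Source phasor: V = 152∠91.1° V = -2.918 + j152 V.
Step 5 — Ohm's law: I = V / Z_total = (-2.918 + j152) / (3470 + j51.02) = -0.000197 + j0.0438 A.
Step 6 — Convert to polar: |I| = 0.0438 A, ∠I = 90.3°.

I = 0.0438∠90.3° A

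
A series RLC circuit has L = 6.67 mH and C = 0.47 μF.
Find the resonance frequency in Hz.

Step 1 — Resonance condition Im(Z)=0 gives ω₀ = 1/√(LC).
Step 2 — ω₀ = 1/√(0.00667·4.7e-07) = 1.786e+04 rad/s.
Step 3 — f₀ = ω₀/(2π) = 2843 Hz.

f₀ = 2843 Hz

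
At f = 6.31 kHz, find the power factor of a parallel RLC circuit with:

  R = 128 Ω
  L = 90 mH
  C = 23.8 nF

Step 1 — Angular frequency: ω = 2π·f = 2π·6310 = 3.965e+04 rad/s.
Step 2 — Component impedances:
  R: Z = R = 128 Ω
  L: Z = jωL = j·3.965e+04·0.09 = 0 + j3568 Ω
  C: Z = 1/(jωC) = -j/(ω·C) = 0 - j1060 Ω
Step 3 — Parallel combination: 1/Z_total = 1/R + 1/L + 1/C; Z_total = 127.1 - j10.79 Ω = 127.5∠-4.9° Ω.
Step 4 — Power factor: PF = cos(φ) = Re(Z)/|Z| = 127.08/127.54 = 0.9964.
Step 5 — Type: Im(Z) = -10.79 ⇒ leading (phase φ = -4.9°).

PF = 0.9964 (leading, φ = -4.9°)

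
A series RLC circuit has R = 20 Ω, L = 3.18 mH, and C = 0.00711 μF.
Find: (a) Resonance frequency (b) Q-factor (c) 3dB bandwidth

Step 1 — Resonance: ω₀ = 1/√(LC) = 1/√(0.00318·7.11e-09) = 2.103e+05 rad/s.
Step 2 — f₀ = ω₀/(2π) = 3.347e+04 Hz.
Step 3 — Series Q: Q = ω₀L/R = 2.103e+05·0.00318/20 = 33.44.
Step 4 — Bandwidth: Δω = ω₀/Q = 6289 rad/s; BW = Δω/(2π) = 1001 Hz.

(a) f₀ = 3.347e+04 Hz  (b) Q = 33.44  (c) BW = 1001 Hz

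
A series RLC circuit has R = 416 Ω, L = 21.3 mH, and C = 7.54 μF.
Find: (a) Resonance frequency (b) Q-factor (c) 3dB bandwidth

Step 1 — Resonance: ω₀ = 1/√(LC) = 1/√(0.0213·7.54e-06) = 2495 rad/s.
Step 2 — f₀ = ω₀/(2π) = 397.1 Hz.
Step 3 — Series Q: Q = ω₀L/R = 2495·0.0213/416 = 0.1278.
Step 4 — Bandwidth: Δω = ω₀/Q = 1.953e+04 rad/s; BW = Δω/(2π) = 3108 Hz.

(a) f₀ = 397.1 Hz  (b) Q = 0.1278  (c) BW = 3108 Hz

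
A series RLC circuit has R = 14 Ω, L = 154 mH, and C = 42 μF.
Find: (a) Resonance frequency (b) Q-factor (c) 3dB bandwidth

Step 1 — Resonance: ω₀ = 1/√(LC) = 1/√(0.154·4.2e-05) = 393.2 rad/s.
Step 2 — f₀ = ω₀/(2π) = 62.58 Hz.
Step 3 — Series Q: Q = ω₀L/R = 393.2·0.154/14 = 4.325.
Step 4 — Bandwidth: Δω = ω₀/Q = 90.91 rad/s; BW = Δω/(2π) = 14.47 Hz.

(a) f₀ = 62.58 Hz  (b) Q = 4.325  (c) BW = 14.47 Hz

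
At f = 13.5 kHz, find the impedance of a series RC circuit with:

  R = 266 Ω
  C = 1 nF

Step 1 — Angular frequency: ω = 2π·f = 2π·1.35e+04 = 8.482e+04 rad/s.
Step 2 — Component impedances:
  R: Z = R = 266 Ω
  C: Z = 1/(jωC) = -j/(ω·C) = 0 - j1.179e+04 Ω
Step 3 — Series combination: Z_total = R + C = 266 - j1.179e+04 Ω = 1.179e+04∠-88.7° Ω.

Z = 266 - j1.179e+04 Ω = 1.179e+04∠-88.7° Ω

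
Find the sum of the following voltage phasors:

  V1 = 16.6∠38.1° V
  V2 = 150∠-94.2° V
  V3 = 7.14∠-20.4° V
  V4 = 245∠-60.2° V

Step 1 — Convert each phasor to rectangular form:
  V1 = 16.6·(cos(38.1°) + j·sin(38.1°)) = 13.06 + j10.24 V
  V2 = 150·(cos(-94.2°) + j·sin(-94.2°)) = -10.99 - j149.6 V
  V3 = 7.14·(cos(-20.4°) + j·sin(-20.4°)) = 6.692 - j2.489 V
  V4 = 245·(cos(-60.2°) + j·sin(-60.2°)) = 121.8 - j212.6 V
Step 2 — Sum components: V_total = 130.5 - j354.4 V.
Step 3 — Convert to polar: |V_total| = 377.7 V, ∠V_total = -69.8°.

V_total = 377.7∠-69.8° V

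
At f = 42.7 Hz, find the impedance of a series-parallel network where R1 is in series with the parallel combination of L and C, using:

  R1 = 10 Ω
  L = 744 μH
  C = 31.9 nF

Step 1 — Angular frequency: ω = 2π·f = 2π·42.7 = 268.3 rad/s.
Step 2 — Component impedances:
  R1: Z = R = 10 Ω
  L: Z = jωL = j·268.3·0.000744 = 0 + j0.1996 Ω
  C: Z = 1/(jωC) = -j/(ω·C) = 0 - j1.168e+05 Ω
Step 3 — Parallel branch: L || C = 1/(1/L + 1/C) = 0 + j0.1996 Ω.
Step 4 — Series with R1: Z_total = R1 + (L || C) = 10 + j0.1996 Ω = 10∠1.1° Ω.

Z = 10 + j0.1996 Ω = 10∠1.1° Ω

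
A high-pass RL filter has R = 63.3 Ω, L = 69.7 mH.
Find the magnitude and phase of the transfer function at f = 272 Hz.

Step 1 — Angular frequency: ω = 2π·272 = 1709 rad/s.
Step 2 — Transfer function: H(jω) = jωL/(R + jωL).
Step 3 — Numerator jωL = j·119.1; denominator R + jωL = 63.3 + j119.1.
Step 4 — H = 0.7798 + j0.4144.
Step 5 — Magnitude: |H| = 0.8831 (-1.1 dB); phase: φ = 28.0°.

|H| = 0.8831 (-1.1 dB), φ = 28.0°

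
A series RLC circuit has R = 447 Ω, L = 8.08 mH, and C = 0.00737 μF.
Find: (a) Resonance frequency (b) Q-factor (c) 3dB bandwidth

Step 1 — Resonance: ω₀ = 1/√(LC) = 1/√(0.00808·7.37e-09) = 1.296e+05 rad/s.
Step 2 — f₀ = ω₀/(2π) = 2.062e+04 Hz.
Step 3 — Series Q: Q = ω₀L/R = 1.296e+05·0.00808/447 = 2.342.
Step 4 — Bandwidth: Δω = ω₀/Q = 5.532e+04 rad/s; BW = Δω/(2π) = 8805 Hz.

(a) f₀ = 2.062e+04 Hz  (b) Q = 2.342  (c) BW = 8805 Hz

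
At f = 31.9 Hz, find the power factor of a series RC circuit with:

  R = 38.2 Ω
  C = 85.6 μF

Step 1 — Angular frequency: ω = 2π·f = 2π·31.9 = 200.4 rad/s.
Step 2 — Component impedances:
  R: Z = R = 38.2 Ω
  C: Z = 1/(jωC) = -j/(ω·C) = 0 - j58.28 Ω
Step 3 — Series combination: Z_total = R + C = 38.2 - j58.28 Ω = 69.69∠-56.8° Ω.
Step 4 — Power factor: PF = cos(φ) = Re(Z)/|Z| = 38.2/69.688 = 0.5482.
Step 5 — Type: Im(Z) = -58.28 ⇒ leading (phase φ = -56.8°).

PF = 0.5482 (leading, φ = -56.8°)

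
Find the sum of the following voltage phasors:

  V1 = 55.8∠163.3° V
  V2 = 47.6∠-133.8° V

Step 1 — Convert each phasor to rectangular form:
  V1 = 55.8·(cos(163.3°) + j·sin(163.3°)) = -53.45 + j16.03 V
  V2 = 47.6·(cos(-133.8°) + j·sin(-133.8°)) = -32.95 - j34.36 V
Step 2 — Sum components: V_total = -86.39 - j18.32 V.
Step 3 — Convert to polar: |V_total| = 88.31 V, ∠V_total = -168.0°.

V_total = 88.31∠-168.0° V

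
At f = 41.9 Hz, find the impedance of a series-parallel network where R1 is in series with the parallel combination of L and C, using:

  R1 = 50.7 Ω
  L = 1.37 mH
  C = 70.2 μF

Step 1 — Angular frequency: ω = 2π·f = 2π·41.9 = 263.3 rad/s.
Step 2 — Component impedances:
  R1: Z = R = 50.7 Ω
  L: Z = jωL = j·263.3·0.00137 = 0 + j0.3607 Ω
  C: Z = 1/(jωC) = -j/(ω·C) = 0 - j54.11 Ω
Step 3 — Parallel branch: L || C = 1/(1/L + 1/C) = 0 + j0.3631 Ω.
Step 4 — Series with R1: Z_total = R1 + (L || C) = 50.7 + j0.3631 Ω = 50.7∠0.4° Ω.

Z = 50.7 + j0.3631 Ω = 50.7∠0.4° Ω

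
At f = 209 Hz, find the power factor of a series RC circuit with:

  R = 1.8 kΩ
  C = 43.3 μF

Step 1 — Angular frequency: ω = 2π·f = 2π·209 = 1313 rad/s.
Step 2 — Component impedances:
  R: Z = R = 1800 Ω
  C: Z = 1/(jωC) = -j/(ω·C) = 0 - j17.59 Ω
Step 3 — Series combination: Z_total = R + C = 1800 - j17.59 Ω = 1800∠-0.6° Ω.
Step 4 — Power factor: PF = cos(φ) = Re(Z)/|Z| = 1800/1800 = 1.
Step 5 — Type: Im(Z) = -17.59 ⇒ leading (phase φ = -0.6°).

PF = 1 (leading, φ = -0.6°)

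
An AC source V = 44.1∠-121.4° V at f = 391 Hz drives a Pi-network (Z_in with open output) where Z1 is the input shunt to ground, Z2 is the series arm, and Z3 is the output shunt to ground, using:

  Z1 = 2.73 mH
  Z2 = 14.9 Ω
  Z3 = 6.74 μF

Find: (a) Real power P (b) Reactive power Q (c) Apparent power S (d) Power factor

Step 1 — Angular frequency: ω = 2π·f = 2π·391 = 2457 rad/s.
Step 2 — Component impedances:
  Z1: Z = jωL = j·2457·0.00273 = 0 + j6.707 Ω
  Z2: Z = R = 14.9 Ω
  Z3: Z = 1/(jωC) = -j/(ω·C) = 0 - j60.39 Ω
Step 3 — With open output, the series arm Z2 and the output shunt Z3 appear in series to ground: Z2 + Z3 = 14.9 - j60.39 Ω.
Step 4 — Parallel with input shunt Z1: Z_in = Z1 || (Z2 + Z3) = 0.2159 + j7.485 Ω = 7.488∠88.3° Ω.
Step 5 — Source phasor: V = 44.1∠-121.4° V = -22.98 - j37.64 V.
Step 6 — Current: I = V / Z = -5.113 + j2.922 A = 5.889∠150.3° A.
Step 7 — Complex power: S = V·I* = 7.489 + j259.6 VA.
Step 8 — Real power: P = Re(S) = 7.489 W.
Step 9 — Reactive power: Q = Im(S) = 259.6 VAR.
Step 10 — Apparent power: |S| = 259.7 VA.
Step 11 — Power factor: PF = P/|S| = 0.02883 (lagging).

(a) P = 7.489 W  (b) Q = 259.6 VAR  (c) S = 259.7 VA  (d) PF = 0.02883 (lagging)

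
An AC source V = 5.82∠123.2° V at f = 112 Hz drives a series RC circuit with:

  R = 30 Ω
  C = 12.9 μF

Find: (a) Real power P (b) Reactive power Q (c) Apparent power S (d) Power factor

Step 1 — Angular frequency: ω = 2π·f = 2π·112 = 703.7 rad/s.
Step 2 — Component impedances:
  R: Z = R = 30 Ω
  C: Z = 1/(jωC) = -j/(ω·C) = 0 - j110.2 Ω
Step 3 — Series combination: Z_total = R + C = 30 - j110.2 Ω = 114.2∠-74.8° Ω.
Step 4 — Source phasor: V = 5.82∠123.2° V = -3.187 + j4.87 V.
Step 5 — Current: I = V / Z = -0.04849 - j0.01572 A = 0.05098∠-162.0° A.
Step 6 — Complex power: S = V·I* = 0.07796 - j0.2863 VA.
Step 7 — Real power: P = Re(S) = 0.07796 W.
Step 8 — Reactive power: Q = Im(S) = -0.2863 VAR.
Step 9 — Apparent power: |S| = 0.2967 VA.
Step 10 — Power factor: PF = P/|S| = 0.2628 (leading).

(a) P = 0.07796 W  (b) Q = -0.2863 VAR  (c) S = 0.2967 VA  (d) PF = 0.2628 (leading)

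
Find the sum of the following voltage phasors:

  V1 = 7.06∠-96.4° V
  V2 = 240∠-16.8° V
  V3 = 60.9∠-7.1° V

Step 1 — Convert each phasor to rectangular form:
  V1 = 7.06·(cos(-96.4°) + j·sin(-96.4°)) = -0.787 - j7.016 V
  V2 = 240·(cos(-16.8°) + j·sin(-16.8°)) = 229.8 - j69.37 V
  V3 = 60.9·(cos(-7.1°) + j·sin(-7.1°)) = 60.43 - j7.527 V
Step 2 — Sum components: V_total = 289.4 - j83.91 V.
Step 3 — Convert to polar: |V_total| = 301.3 V, ∠V_total = -16.2°.

V_total = 301.3∠-16.2° V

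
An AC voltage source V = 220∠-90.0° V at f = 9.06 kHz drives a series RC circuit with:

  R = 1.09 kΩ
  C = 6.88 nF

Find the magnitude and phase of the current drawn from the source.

Step 1 — Angular frequency: ω = 2π·f = 2π·9060 = 5.693e+04 rad/s.
Step 2 — Component impedances:
  R: Z = R = 1090 Ω
  C: Z = 1/(jωC) = -j/(ω·C) = 0 - j2553 Ω
Step 3 — Series combination: Z_total = R + C = 1090 - j2553 Ω = 2776∠-66.9° Ω.
Step 4 — Source phasor: V = 220∠-90.0° V = 0 - j220 V.
Step 5 — Ohm's law: I = V / Z_total = (0 - j220) / (1090 - j2553) = 0.07288 - j0.03111 A.
Step 6 — Convert to polar: |I| = 0.07924 A, ∠I = -23.1°.

I = 0.07924∠-23.1° A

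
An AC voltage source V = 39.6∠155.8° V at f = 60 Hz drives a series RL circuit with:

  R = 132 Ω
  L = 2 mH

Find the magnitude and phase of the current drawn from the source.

Step 1 — Angular frequency: ω = 2π·f = 2π·60 = 377 rad/s.
Step 2 — Component impedances:
  R: Z = R = 132 Ω
  L: Z = jωL = j·377·0.002 = 0 + j0.754 Ω
Step 3 — Series combination: Z_total = R + L = 132 + j0.754 Ω = 132∠0.3° Ω.
Step 4 — Source phasor: V = 39.6∠155.8° V = -36.12 + j16.23 V.
Step 5 — Ohm's law: I = V / Z_total = (-36.12 + j16.23) / (132 + j0.754) = -0.2729 + j0.1245 A.
Step 6 — Convert to polar: |I| = 0.3 A, ∠I = 155.5°.

I = 0.3∠155.5° A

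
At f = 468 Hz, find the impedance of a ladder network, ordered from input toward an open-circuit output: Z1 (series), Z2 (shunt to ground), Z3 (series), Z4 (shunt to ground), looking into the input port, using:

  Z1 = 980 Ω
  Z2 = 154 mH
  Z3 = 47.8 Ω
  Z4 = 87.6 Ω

Step 1 — Angular frequency: ω = 2π·f = 2π·468 = 2941 rad/s.
Step 2 — Component impedances:
  Z1: Z = R = 980 Ω
  Z2: Z = jωL = j·2941·0.154 = 0 + j452.8 Ω
  Z3: Z = R = 47.8 Ω
  Z4: Z = R = 87.6 Ω
Step 3 — Ladder network (open output): work backward from the far end, alternating series and parallel combinations. Z_in = 1104 + j37.16 Ω = 1105∠1.9° Ω.

Z = 1104 + j37.16 Ω = 1105∠1.9° Ω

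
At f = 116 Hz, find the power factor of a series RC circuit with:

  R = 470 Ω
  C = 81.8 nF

Step 1 — Angular frequency: ω = 2π·f = 2π·116 = 728.8 rad/s.
Step 2 — Component impedances:
  R: Z = R = 470 Ω
  C: Z = 1/(jωC) = -j/(ω·C) = 0 - j1.677e+04 Ω
Step 3 — Series combination: Z_total = R + C = 470 - j1.677e+04 Ω = 1.678e+04∠-88.4° Ω.
Step 4 — Power factor: PF = cos(φ) = Re(Z)/|Z| = 470/1.678e+04 = 0.02801.
Step 5 — Type: Im(Z) = -1.677e+04 ⇒ leading (phase φ = -88.4°).

PF = 0.02801 (leading, φ = -88.4°)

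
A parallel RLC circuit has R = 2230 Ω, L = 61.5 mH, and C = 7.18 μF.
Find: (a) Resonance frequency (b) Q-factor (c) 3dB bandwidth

Step 1 — Resonance: ω₀ = 1/√(LC) = 1/√(0.0615·7.18e-06) = 1505 rad/s.
Step 2 — f₀ = ω₀/(2π) = 239.5 Hz.
Step 3 — Parallel Q: Q = R/(ω₀L) = 2230/(1505·0.0615) = 24.1.
Step 4 — Bandwidth: Δω = ω₀/Q = 62.46 rad/s; BW = Δω/(2π) = 9.94 Hz.

(a) f₀ = 239.5 Hz  (b) Q = 24.1  (c) BW = 9.94 Hz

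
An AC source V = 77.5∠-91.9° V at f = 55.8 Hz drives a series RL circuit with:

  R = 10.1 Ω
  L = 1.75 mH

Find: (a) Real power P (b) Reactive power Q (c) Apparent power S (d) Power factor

Step 1 — Angular frequency: ω = 2π·f = 2π·55.8 = 350.6 rad/s.
Step 2 — Component impedances:
  R: Z = R = 10.1 Ω
  L: Z = jωL = j·350.6·0.00175 = 0 + j0.6136 Ω
Step 3 — Series combination: Z_total = R + L = 10.1 + j0.6136 Ω = 10.12∠3.5° Ω.
Step 4 — Source phasor: V = 77.5∠-91.9° V = -2.57 - j77.46 V.
Step 5 — Current: I = V / Z = -0.7176 - j7.625 A = 7.659∠-95.4° A.
Step 6 — Complex power: S = V·I* = 592.5 + j35.99 VA.
Step 7 — Real power: P = Re(S) = 592.5 W.
Step 8 — Reactive power: Q = Im(S) = 35.99 VAR.
Step 9 — Apparent power: |S| = 593.6 VA.
Step 10 — Power factor: PF = P/|S| = 0.9982 (lagging).

(a) P = 592.5 W  (b) Q = 35.99 VAR  (c) S = 593.6 VA  (d) PF = 0.9982 (lagging)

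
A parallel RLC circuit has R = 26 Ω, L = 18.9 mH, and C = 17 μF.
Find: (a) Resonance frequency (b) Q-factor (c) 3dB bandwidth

Step 1 — Resonance: ω₀ = 1/√(LC) = 1/√(0.0189·1.7e-05) = 1764 rad/s.
Step 2 — f₀ = ω₀/(2π) = 280.8 Hz.
Step 3 — Parallel Q: Q = R/(ω₀L) = 26/(1764·0.0189) = 0.7798.
Step 4 — Bandwidth: Δω = ω₀/Q = 2262 rad/s; BW = Δω/(2π) = 360.1 Hz.

(a) f₀ = 280.8 Hz  (b) Q = 0.7798  (c) BW = 360.1 Hz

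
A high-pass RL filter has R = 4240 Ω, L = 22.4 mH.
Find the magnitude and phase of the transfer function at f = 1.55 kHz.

Step 1 — Angular frequency: ω = 2π·1550 = 9739 rad/s.
Step 2 — Transfer function: H(jω) = jωL/(R + jωL).
Step 3 — Numerator jωL = j·218.2; denominator R + jωL = 4240 + j218.2.
Step 4 — H = 0.00264 + j0.05132.
Step 5 — Magnitude: |H| = 0.05138 (-25.8 dB); phase: φ = 87.1°.

|H| = 0.05138 (-25.8 dB), φ = 87.1°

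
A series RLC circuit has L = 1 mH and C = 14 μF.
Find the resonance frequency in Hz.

Step 1 — Resonance condition Im(Z)=0 gives ω₀ = 1/√(LC).
Step 2 — ω₀ = 1/√(0.001·1.4e-05) = 8452 rad/s.
Step 3 — f₀ = ω₀/(2π) = 1345 Hz.

f₀ = 1345 Hz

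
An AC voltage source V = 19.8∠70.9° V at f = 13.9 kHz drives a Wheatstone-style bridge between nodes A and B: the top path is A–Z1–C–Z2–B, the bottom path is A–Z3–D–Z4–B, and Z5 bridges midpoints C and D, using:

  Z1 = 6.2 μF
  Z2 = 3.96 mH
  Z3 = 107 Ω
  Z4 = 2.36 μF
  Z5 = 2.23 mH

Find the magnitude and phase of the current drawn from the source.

Step 1 — Angular frequency: ω = 2π·f = 2π·1.39e+04 = 8.734e+04 rad/s.
Step 2 — Component impedances:
  Z1: Z = 1/(jωC) = -j/(ω·C) = 0 - j1.847 Ω
  Z2: Z = jωL = j·8.734e+04·0.00396 = 0 + j345.9 Ω
  Z3: Z = R = 107 Ω
  Z4: Z = 1/(jωC) = -j/(ω·C) = 0 - j4.852 Ω
  Z5: Z = jωL = j·8.734e+04·0.00223 = 0 + j194.8 Ω
Step 3 — Bridge requires nodal analysis (the Z5 bridge couples midpoints C and D, so the two paths cannot be reduced to a simple series/parallel combination). Setting node B to ground and injecting 1 A at node A, the 3-node admittance system at A, C, D solves to V_A = Z_AB = 62.29 + j49.66 Ω = 79.66∠38.6° Ω.
Step 4 — Source phasor: V = 19.8∠70.9° V = 6.479 + j18.71 V.
Step 5 — Ohm's law: I = V / Z_total = (6.479 + j18.71) / (62.29 + j49.66) = 0.21 + j0.133 A.
Step 6 — Convert to polar: |I| = 0.2486 A, ∠I = 32.3°.

I = 0.2486∠32.3° A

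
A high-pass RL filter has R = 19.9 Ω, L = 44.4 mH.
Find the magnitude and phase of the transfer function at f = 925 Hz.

Step 1 — Angular frequency: ω = 2π·925 = 5812 rad/s.
Step 2 — Transfer function: H(jω) = jωL/(R + jωL).
Step 3 — Numerator jωL = j·258.1; denominator R + jωL = 19.9 + j258.1.
Step 4 — H = 0.9941 + j0.07666.
Step 5 — Magnitude: |H| = 0.997 (-0.0 dB); phase: φ = 4.4°.

|H| = 0.997 (-0.0 dB), φ = 4.4°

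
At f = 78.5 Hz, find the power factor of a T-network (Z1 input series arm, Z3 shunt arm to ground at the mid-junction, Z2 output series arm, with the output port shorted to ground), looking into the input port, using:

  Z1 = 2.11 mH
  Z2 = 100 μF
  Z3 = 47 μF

Step 1 — Angular frequency: ω = 2π·f = 2π·78.5 = 493.2 rad/s.
Step 2 — Component impedances:
  Z1: Z = jωL = j·493.2·0.00211 = 0 + j1.041 Ω
  Z2: Z = 1/(jωC) = -j/(ω·C) = 0 - j20.27 Ω
  Z3: Z = 1/(jωC) = -j/(ω·C) = 0 - j43.14 Ω
Step 3 — With the output port shorted to ground, the output series arm Z2 runs from the junction to ground; the shunt arm Z3 also runs from the junction to ground. They appear in parallel: Z3 || Z2 = 0 - j13.79 Ω.
Step 4 — Series with input arm Z1: Z_in = Z1 + (Z3 || Z2) = 0 - j12.75 Ω = 12.75∠-90.0° Ω.
Step 5 — Power factor: PF = cos(φ) = Re(Z)/|Z| = 0/12.75 = 0.
Step 6 — Type: Im(Z) = -12.75 ⇒ leading (phase φ = -90.0°).

PF = 0 (leading, φ = -90.0°)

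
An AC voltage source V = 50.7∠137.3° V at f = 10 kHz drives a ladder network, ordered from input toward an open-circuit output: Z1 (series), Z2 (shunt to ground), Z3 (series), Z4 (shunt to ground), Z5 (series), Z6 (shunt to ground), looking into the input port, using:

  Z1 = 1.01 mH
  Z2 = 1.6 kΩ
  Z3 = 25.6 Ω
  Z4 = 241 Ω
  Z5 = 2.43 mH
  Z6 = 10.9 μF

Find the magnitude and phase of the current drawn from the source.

Step 1 — Angular frequency: ω = 2π·f = 2π·1e+04 = 6.283e+04 rad/s.
Step 2 — Component impedances:
  Z1: Z = jωL = j·6.283e+04·0.00101 = 0 + j63.46 Ω
  Z2: Z = R = 1600 Ω
  Z3: Z = R = 25.6 Ω
  Z4: Z = R = 241 Ω
  Z5: Z = jωL = j·6.283e+04·0.00243 = 0 + j152.7 Ω
  Z6: Z = 1/(jωC) = -j/(ω·C) = 0 - j1.46 Ω
Step 3 — Ladder network (open output): work backward from the far end, alternating series and parallel combinations. Z_in = 94.68 + j159.9 Ω = 185.8∠59.4° Ω.
Step 4 — Source phasor: V = 50.7∠137.3° V = -37.26 + j34.38 V.
Step 5 — Ohm's law: I = V / Z_total = (-37.26 + j34.38) / (94.68 + j159.9) = 0.05705 + j0.2668 A.
Step 6 — Convert to polar: |I| = 0.2728 A, ∠I = 77.9°.

I = 0.2728∠77.9° A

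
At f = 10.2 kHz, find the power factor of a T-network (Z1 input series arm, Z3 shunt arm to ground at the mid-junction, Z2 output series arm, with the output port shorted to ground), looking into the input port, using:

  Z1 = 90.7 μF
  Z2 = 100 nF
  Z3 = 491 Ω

Step 1 — Angular frequency: ω = 2π·f = 2π·1.02e+04 = 6.409e+04 rad/s.
Step 2 — Component impedances:
  Z1: Z = 1/(jωC) = -j/(ω·C) = 0 - j0.172 Ω
  Z2: Z = 1/(jωC) = -j/(ω·C) = 0 - j156 Ω
  Z3: Z = R = 491 Ω
Step 3 — With the output port shorted to ground, the output series arm Z2 runs from the junction to ground; the shunt arm Z3 also runs from the junction to ground. They appear in parallel: Z3 || Z2 = 45.04 - j141.7 Ω.
Step 4 — Series with input arm Z1: Z_in = Z1 + (Z3 || Z2) = 45.04 - j141.9 Ω = 148.9∠-72.4° Ω.
Step 5 — Power factor: PF = cos(φ) = Re(Z)/|Z| = 45.04/148.9 = 0.3025.
Step 6 — Type: Im(Z) = -141.9 ⇒ leading (phase φ = -72.4°).

PF = 0.3025 (leading, φ = -72.4°)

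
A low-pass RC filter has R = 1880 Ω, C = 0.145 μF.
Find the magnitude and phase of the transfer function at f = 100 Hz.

Step 1 — Angular frequency: ω = 2π·100 = 628.3 rad/s.
Step 2 — Transfer function: H(jω) = 1/(1 + jωRC).
Step 3 — Denominator: 1 + jωRC = 1 + j·628.3·1880·1.45e-07 = 1 + j0.1713.
Step 4 — H = 0.9715 - j0.1664.
Step 5 — Magnitude: |H| = 0.9856 (-0.1 dB); phase: φ = -9.7°.

|H| = 0.9856 (-0.1 dB), φ = -9.7°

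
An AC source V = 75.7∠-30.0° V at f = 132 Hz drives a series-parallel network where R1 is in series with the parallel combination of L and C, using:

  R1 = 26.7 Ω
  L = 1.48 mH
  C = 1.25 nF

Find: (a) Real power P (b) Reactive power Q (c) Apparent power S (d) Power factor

Step 1 — Angular frequency: ω = 2π·f = 2π·132 = 829.4 rad/s.
Step 2 — Component impedances:
  R1: Z = R = 26.7 Ω
  L: Z = jωL = j·829.4·0.00148 = 0 + j1.227 Ω
  C: Z = 1/(jωC) = -j/(ω·C) = 0 - j9.646e+05 Ω
Step 3 — Parallel branch: L || C = 1/(1/L + 1/C) = 0 + j1.227 Ω.
Step 4 — Series with R1: Z_total = R1 + (L || C) = 26.7 + j1.227 Ω = 26.73∠2.6° Ω.
Step 5 — Source phasor: V = 75.7∠-30.0° V = 65.56 - j37.85 V.
Step 6 — Current: I = V / Z = 2.385 - j1.527 A = 2.832∠-32.6° A.
Step 7 — Complex power: S = V·I* = 214.2 + j9.846 VA.
Step 8 — Real power: P = Re(S) = 214.2 W.
Step 9 — Reactive power: Q = Im(S) = 9.846 VAR.
Step 10 — Apparent power: |S| = 214.4 VA.
Step 11 — Power factor: PF = P/|S| = 0.9989 (lagging).

(a) P = 214.2 W  (b) Q = 9.846 VAR  (c) S = 214.4 VA  (d) PF = 0.9989 (lagging)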